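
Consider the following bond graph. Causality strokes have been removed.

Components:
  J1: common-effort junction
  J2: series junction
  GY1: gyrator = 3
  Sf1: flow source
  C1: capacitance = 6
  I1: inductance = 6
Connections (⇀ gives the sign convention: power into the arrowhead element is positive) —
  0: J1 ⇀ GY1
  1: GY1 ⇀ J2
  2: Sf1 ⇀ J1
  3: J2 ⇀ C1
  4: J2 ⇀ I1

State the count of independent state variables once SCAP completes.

2  (C1, I1 all integral)

β2 →Sf1  (Sf1 (Sf) sets flow on bond)
β0 →J1  (J1: last free bond brings effort in)
β1 →J2  (GY1: gyrator matches bond 0)
β3 →J2  (C1 integral (e out))
β4 →I1  (J2: last free bond brings flow in)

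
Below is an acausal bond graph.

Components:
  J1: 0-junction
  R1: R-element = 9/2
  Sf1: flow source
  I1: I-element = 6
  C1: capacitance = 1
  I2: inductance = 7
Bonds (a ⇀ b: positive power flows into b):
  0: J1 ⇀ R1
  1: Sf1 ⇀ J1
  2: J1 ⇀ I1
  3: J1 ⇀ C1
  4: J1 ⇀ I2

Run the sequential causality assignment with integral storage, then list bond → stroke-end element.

β0 stroke at R1
β1 stroke at Sf1
β2 stroke at I1
β3 stroke at J1
β4 stroke at I2

β1 →Sf1  (Sf1 fixes flow; stroke at Sf1)
β2 →I1  (prefer integral on I1)
β3 →J1  (C1 integral (e out))
β0 →R1  (common-e at J1 fixed by 3)
β4 →I2  (J1: bond 3 brought effort, rest push out)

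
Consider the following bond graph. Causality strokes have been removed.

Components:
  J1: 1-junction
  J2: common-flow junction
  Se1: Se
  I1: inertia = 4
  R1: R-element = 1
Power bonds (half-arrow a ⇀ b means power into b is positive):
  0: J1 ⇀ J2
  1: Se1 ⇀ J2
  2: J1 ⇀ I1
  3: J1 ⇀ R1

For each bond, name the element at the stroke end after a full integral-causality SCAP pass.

bond 0 stroke at J1
bond 1 stroke at J2
bond 2 stroke at I1
bond 3 stroke at J1

bond 1 stroke at J2  (Se1: effort source, stroke at far end)
bond 0 stroke at J1  (only one flow-in slot at J2)
bond 2 stroke at I1  (I1: I, integral causality)
bond 3 stroke at J1  (common-f at J1 fixed by 2)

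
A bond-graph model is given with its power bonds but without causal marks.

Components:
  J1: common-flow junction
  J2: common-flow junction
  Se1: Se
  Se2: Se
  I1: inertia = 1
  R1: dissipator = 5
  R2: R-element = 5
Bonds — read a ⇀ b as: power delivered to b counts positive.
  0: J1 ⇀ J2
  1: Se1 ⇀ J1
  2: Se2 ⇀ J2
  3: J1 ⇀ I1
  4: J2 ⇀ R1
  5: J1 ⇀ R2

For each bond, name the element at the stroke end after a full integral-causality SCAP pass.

β1 |J1  (Se1: effort source, stroke at far end)
β2 |J2  (source Se2 imposes e)
β3 |I1  (prefer integral on I1)
β0 |J1  (common-f at J1 fixed by 3)
β5 |J1  (J1 flow already set via bond 3)
β4 |J2  (1-jn J2 has f-setter on 0)

bond 0 →J1
bond 1 →J1
bond 2 →J2
bond 3 →I1
bond 4 →J2
bond 5 →J1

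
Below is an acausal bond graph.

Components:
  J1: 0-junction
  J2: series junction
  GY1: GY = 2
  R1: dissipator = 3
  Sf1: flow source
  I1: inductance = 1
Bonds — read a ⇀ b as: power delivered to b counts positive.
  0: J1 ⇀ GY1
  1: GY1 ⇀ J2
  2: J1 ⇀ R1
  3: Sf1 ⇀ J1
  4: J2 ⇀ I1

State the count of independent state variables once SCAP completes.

1  (I1 all integral)

bond 3 |Sf1  (source Sf1 imposes f)
bond 4 |I1  (prefer integral on I1)
bond 1 |J2  (J2 flow already set via bond 4)
bond 0 |J1  (GY1 both-in/both-out from 1)
bond 2 |R1  (0-jn J1 has e-setter on 0)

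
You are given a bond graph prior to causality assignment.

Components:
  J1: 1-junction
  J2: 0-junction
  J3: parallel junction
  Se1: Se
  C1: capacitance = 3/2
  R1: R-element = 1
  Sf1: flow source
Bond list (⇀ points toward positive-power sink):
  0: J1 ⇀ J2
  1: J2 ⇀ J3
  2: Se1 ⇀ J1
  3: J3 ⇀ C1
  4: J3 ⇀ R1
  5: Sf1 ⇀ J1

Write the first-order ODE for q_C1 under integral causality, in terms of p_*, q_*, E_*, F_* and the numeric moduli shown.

#2 stroke at J1  (Se1 (Se) sets effort on bond)
#5 stroke at Sf1  (Sf1: flow source, stroke at near end)
#0 stroke at J1  (common-f at J1 fixed by 5)
#1 stroke at J2  (closing 0-jn rule on J2)
#3 stroke at J3  (C1 integral (e out))
#4 stroke at R1  (J3 effort already set via bond 3)

dq_C1/dt = F_Sf1 - 2*q_C1/3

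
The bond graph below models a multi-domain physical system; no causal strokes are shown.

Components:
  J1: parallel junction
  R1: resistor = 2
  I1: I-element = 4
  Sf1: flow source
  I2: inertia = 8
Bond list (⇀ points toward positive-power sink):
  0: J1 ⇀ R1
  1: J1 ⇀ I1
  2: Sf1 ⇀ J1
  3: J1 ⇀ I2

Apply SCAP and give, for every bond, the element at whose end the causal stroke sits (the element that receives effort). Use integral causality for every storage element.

bond 0 stroke→J1
bond 1 stroke→I1
bond 2 stroke→Sf1
bond 3 stroke→I2

β2 →Sf1  (Sf1: flow source, stroke at near end)
β1 →I1  (I1: I, integral causality)
β3 →I2  (I2 outputs flow p/I2)
β0 →J1  (closing 0-jn rule on J1)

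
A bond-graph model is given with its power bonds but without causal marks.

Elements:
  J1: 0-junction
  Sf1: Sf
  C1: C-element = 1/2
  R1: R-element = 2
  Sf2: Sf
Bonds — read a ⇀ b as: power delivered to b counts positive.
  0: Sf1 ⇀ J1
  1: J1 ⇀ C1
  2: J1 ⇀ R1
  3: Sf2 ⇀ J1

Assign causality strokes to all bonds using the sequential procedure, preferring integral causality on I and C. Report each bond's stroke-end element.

β0 →Sf1
β1 →J1
β2 →R1
β3 →Sf2

β0 stroke at Sf1  (Sf1 (Sf) sets flow on bond)
β3 stroke at Sf2  (Sf2 (Sf) sets flow on bond)
β1 stroke at J1  (C1 outputs effort q/C1)
β2 stroke at R1  (common-e at J1 fixed by 1)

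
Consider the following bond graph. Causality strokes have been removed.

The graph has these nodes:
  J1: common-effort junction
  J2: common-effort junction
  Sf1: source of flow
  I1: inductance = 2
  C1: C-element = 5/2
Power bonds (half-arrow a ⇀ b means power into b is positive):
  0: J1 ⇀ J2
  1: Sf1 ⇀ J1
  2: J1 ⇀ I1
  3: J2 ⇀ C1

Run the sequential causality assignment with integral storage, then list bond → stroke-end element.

b1 |Sf1  (source Sf1 imposes f)
b2 |I1  (prefer integral on I1)
b0 |J1  (J1 needs exactly one e-in)
b3 |J2  (closing 0-jn rule on J2)

bond 0 stroke at J1
bond 1 stroke at Sf1
bond 2 stroke at I1
bond 3 stroke at J2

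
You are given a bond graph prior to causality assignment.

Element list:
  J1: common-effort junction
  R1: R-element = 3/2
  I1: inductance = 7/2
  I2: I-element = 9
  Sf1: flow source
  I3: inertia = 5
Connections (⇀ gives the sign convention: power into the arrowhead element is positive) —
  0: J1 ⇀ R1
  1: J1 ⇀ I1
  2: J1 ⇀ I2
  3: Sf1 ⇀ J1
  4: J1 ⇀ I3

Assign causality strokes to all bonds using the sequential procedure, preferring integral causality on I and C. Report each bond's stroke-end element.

β0 |J1
β1 |I1
β2 |I2
β3 |Sf1
β4 |I3

bond 3 stroke→Sf1  (Sf1 (Sf) sets flow on bond)
bond 1 stroke→I1  (I1 integral (f out))
bond 2 stroke→I2  (I2: I, integral causality)
bond 4 stroke→I3  (I3: I, integral causality)
bond 0 stroke→J1  (closing 0-jn rule on J1)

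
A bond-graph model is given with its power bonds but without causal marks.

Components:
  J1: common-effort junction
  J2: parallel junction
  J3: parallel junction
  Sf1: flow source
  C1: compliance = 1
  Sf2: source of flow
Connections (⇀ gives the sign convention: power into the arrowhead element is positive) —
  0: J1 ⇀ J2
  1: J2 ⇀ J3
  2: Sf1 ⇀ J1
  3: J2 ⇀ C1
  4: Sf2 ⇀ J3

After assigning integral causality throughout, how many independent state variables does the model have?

#2 stroke at Sf1  (Sf1 (Sf) sets flow on bond)
#4 stroke at Sf2  (Sf2: flow source, stroke at near end)
#0 stroke at J1  (J1 needs exactly one e-in)
#1 stroke at J3  (closing 0-jn rule on J3)
#3 stroke at J2  (J2: last free bond brings effort in)

1  (C1 all integral)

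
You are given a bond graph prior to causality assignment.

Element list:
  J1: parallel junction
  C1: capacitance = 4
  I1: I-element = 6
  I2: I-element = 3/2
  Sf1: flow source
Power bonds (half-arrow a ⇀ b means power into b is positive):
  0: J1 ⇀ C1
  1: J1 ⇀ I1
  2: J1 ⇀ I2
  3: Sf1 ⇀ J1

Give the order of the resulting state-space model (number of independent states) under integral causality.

3  (C1, I1, I2 all integral)

#3 stroke→Sf1  (source Sf1 imposes f)
#0 stroke→J1  (prefer integral on C1)
#1 stroke→I1  (common-e at J1 fixed by 0)
#2 stroke→I2  (J1 effort already set via bond 0)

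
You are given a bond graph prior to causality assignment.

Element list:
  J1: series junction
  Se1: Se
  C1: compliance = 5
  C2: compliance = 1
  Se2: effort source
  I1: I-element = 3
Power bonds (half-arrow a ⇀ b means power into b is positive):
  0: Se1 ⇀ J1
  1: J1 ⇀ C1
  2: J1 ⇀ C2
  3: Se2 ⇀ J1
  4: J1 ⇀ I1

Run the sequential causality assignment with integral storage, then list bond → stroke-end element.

#0 stroke at J1  (Se1 (Se) sets effort on bond)
#3 stroke at J1  (source Se2 imposes e)
#1 stroke at J1  (C1 integral (e out))
#2 stroke at J1  (C2 outputs effort q/C2)
#4 stroke at I1  (closing 1-jn rule on J1)

β0 stroke→J1
β1 stroke→J1
β2 stroke→J1
β3 stroke→J1
β4 stroke→I1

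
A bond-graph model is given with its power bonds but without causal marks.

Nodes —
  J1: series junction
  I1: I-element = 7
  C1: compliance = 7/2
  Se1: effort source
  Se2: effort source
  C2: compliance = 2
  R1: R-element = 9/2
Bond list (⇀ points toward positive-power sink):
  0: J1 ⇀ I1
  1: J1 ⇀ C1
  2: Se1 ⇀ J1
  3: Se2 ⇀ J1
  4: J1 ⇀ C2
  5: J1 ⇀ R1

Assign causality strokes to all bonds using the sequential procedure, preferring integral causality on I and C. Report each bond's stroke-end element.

β0 stroke at I1
β1 stroke at J1
β2 stroke at J1
β3 stroke at J1
β4 stroke at J1
β5 stroke at J1

bond 2 →J1  (Se1: effort source, stroke at far end)
bond 3 →J1  (Se2 fixes effort; stroke away)
bond 0 →I1  (prefer integral on I1)
bond 1 →J1  (J1: bond 0 brought flow, rest push out)
bond 4 →J1  (J1: bond 0 brought flow, rest push out)
bond 5 →J1  (J1 flow already set via bond 0)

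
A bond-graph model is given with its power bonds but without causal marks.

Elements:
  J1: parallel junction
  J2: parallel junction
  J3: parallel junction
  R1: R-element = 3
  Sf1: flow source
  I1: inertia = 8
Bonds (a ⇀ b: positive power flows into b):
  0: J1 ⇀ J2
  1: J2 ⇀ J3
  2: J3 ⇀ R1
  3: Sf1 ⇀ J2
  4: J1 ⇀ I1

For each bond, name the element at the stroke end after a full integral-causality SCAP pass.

#0 →J1
#1 →J2
#2 →J3
#3 →Sf1
#4 →I1

β3 stroke at Sf1  (source Sf1 imposes f)
β4 stroke at I1  (I1 integral (f out))
β0 stroke at J1  (only one effort-in slot at J1)
β1 stroke at J2  (only one effort-in slot at J2)
β2 stroke at J3  (J3: last free bond brings effort in)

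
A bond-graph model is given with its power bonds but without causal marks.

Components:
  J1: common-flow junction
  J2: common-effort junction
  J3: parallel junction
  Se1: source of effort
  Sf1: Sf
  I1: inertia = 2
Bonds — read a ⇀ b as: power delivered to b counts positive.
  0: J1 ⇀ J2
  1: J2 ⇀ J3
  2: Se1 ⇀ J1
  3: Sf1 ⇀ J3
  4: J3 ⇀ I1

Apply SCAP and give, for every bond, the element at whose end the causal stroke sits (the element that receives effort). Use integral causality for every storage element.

b0 stroke at J2
b1 stroke at J3
b2 stroke at J1
b3 stroke at Sf1
b4 stroke at I1

#2 stroke→J1  (Se1 fixes effort; stroke away)
#3 stroke→Sf1  (source Sf1 imposes f)
#0 stroke→J2  (J1 needs exactly one f-in)
#1 stroke→J3  (0-jn J2 has e-setter on 0)
#4 stroke→I1  (J3: bond 1 brought effort, rest push out)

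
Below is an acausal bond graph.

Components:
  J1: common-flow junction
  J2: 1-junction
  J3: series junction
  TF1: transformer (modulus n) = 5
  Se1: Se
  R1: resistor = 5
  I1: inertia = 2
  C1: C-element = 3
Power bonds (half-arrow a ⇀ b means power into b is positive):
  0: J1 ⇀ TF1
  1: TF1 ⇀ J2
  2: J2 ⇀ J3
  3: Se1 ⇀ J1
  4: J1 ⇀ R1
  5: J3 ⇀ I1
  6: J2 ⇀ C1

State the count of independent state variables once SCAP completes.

b3 stroke at J1  (Se1 (Se) sets effort on bond)
b5 stroke at I1  (I1 integral (f out))
b2 stroke at J3  (J3: bond 5 brought flow, rest push out)
b1 stroke at J2  (1-jn J2 has f-setter on 2)
b6 stroke at J2  (J2 flow already set via bond 2)
b0 stroke at TF1  (TF TF1: opposite of bond 1)
b4 stroke at J1  (1-jn J1 has f-setter on 0)

2  (C1, I1 all integral)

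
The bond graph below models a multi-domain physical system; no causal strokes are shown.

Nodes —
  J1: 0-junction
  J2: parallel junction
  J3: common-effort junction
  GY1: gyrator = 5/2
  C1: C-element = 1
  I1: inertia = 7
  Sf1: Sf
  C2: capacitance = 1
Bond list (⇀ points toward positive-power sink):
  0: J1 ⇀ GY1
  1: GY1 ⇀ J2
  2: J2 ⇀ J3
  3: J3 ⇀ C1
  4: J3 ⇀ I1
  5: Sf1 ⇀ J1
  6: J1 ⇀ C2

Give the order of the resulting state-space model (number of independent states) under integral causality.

bond 5 |Sf1  (Sf1: flow source, stroke at near end)
bond 3 |J3  (C1: C, integral causality)
bond 2 |J2  (0-jn J3 has e-setter on 3)
bond 4 |I1  (J3 effort already set via bond 3)
bond 1 |GY1  (0-jn J2 has e-setter on 2)
bond 0 |GY1  (GY GY1: same side as bond 1)
bond 6 |J1  (J1 needs exactly one e-in)

3  (C1, C2, I1 all integral)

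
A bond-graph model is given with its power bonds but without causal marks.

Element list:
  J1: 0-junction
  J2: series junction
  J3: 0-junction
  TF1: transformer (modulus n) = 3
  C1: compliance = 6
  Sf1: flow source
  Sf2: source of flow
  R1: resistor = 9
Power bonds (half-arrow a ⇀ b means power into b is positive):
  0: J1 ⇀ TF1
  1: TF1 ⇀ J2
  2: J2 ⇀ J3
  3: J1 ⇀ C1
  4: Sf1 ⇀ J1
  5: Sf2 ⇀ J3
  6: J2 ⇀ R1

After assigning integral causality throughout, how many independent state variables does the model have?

b4 →Sf1  (Sf1: flow source, stroke at near end)
b5 →Sf2  (Sf2 (Sf) sets flow on bond)
b2 →J3  (only one effort-in slot at J3)
b1 →J2  (common-f at J2 fixed by 2)
b6 →J2  (J2: bond 2 brought flow, rest push out)
b0 →TF1  (TF1 one-in-one-out from 1)
b3 →J1  (closing 0-jn rule on J1)

1  (C1 all integral)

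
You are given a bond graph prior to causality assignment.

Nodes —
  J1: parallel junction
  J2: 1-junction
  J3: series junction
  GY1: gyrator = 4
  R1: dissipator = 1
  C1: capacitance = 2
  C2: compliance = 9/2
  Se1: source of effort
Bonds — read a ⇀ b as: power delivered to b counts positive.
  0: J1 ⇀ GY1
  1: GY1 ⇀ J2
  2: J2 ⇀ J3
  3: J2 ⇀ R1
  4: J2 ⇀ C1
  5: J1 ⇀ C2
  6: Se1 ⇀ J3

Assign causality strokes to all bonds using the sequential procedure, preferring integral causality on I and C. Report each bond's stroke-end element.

bond 0 →GY1
bond 1 →GY1
bond 2 →J2
bond 3 →J2
bond 4 →J2
bond 5 →J1
bond 6 →J3

β6 →J3  (Se1 (Se) sets effort on bond)
β2 →J2  (closing 1-jn rule on J3)
β4 →J2  (C1 outputs effort q/C1)
β5 →J1  (C2 integral (e out))
β0 →GY1  (common-e at J1 fixed by 5)
β1 →GY1  (GY1 both-in/both-out from 0)
β3 →J2  (common-f at J2 fixed by 1)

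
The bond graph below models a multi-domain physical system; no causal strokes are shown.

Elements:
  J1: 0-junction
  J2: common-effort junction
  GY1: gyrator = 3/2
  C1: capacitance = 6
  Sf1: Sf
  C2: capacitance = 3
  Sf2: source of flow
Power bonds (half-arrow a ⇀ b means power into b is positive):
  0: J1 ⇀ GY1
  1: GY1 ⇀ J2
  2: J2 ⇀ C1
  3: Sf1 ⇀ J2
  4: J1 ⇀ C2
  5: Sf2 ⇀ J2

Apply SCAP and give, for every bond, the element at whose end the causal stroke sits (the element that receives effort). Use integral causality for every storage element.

b3 stroke at Sf1  (Sf1: flow source, stroke at near end)
b5 stroke at Sf2  (Sf2 (Sf) sets flow on bond)
b2 stroke at J2  (C1 outputs effort q/C1)
b1 stroke at GY1  (J2: bond 2 brought effort, rest push out)
b0 stroke at GY1  (GY1: gyrator matches bond 1)
b4 stroke at J1  (closing 0-jn rule on J1)

b0 |GY1
b1 |GY1
b2 |J2
b3 |Sf1
b4 |J1
b5 |Sf2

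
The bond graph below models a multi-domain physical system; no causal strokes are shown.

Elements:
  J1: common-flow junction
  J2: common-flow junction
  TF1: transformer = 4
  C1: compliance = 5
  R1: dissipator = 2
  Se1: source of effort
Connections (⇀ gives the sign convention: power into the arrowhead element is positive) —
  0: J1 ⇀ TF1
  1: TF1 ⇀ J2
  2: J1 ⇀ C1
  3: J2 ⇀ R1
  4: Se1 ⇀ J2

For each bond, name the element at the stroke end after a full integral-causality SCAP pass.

β4 stroke→J2  (source Se1 imposes e)
β2 stroke→J1  (C1 outputs effort q/C1)
β0 stroke→TF1  (only one flow-in slot at J1)
β1 stroke→J2  (TF1: transformer flips bond 0)
β3 stroke→R1  (J2: last free bond brings flow in)

β0 |TF1
β1 |J2
β2 |J1
β3 |R1
β4 |J2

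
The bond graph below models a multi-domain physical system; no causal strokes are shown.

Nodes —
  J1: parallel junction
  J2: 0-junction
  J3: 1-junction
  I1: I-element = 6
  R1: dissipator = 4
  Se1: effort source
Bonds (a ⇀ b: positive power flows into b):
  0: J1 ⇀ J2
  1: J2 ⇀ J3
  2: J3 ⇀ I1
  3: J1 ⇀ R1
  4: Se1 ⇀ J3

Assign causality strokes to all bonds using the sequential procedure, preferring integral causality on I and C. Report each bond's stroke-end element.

β0 |J2
β1 |J3
β2 |I1
β3 |J1
β4 |J3

#4 →J3  (Se1 fixes effort; stroke away)
#2 →I1  (I1 outputs flow p/I1)
#1 →J3  (1-jn J3 has f-setter on 2)
#0 →J2  (only one effort-in slot at J2)
#3 →J1  (closing 0-jn rule on J1)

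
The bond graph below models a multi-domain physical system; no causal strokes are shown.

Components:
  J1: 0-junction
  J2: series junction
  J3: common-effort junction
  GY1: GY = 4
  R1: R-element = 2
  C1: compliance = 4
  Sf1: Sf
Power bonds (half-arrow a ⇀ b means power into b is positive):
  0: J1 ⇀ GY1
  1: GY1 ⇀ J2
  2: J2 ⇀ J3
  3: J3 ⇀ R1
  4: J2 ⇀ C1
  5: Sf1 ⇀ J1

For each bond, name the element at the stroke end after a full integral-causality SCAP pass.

bond 0 →J1
bond 1 →J2
bond 2 →J3
bond 3 →R1
bond 4 →J2
bond 5 →Sf1

b5 |Sf1  (Sf1 fixes flow; stroke at Sf1)
b0 |J1  (J1 needs exactly one e-in)
b1 |J2  (through GY1, causality inverts; strokes same side of GY1)
b4 |J2  (C1: C, integral causality)
b2 |J3  (closing 1-jn rule on J2)
b3 |R1  (common-e at J3 fixed by 2)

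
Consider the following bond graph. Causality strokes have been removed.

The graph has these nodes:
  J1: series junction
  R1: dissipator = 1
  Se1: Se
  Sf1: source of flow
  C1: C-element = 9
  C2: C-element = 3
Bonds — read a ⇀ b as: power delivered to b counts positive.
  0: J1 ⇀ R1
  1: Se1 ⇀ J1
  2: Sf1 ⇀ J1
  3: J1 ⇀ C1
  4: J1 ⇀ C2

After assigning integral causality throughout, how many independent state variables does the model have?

2  (C1, C2 all integral)

β1 →J1  (source Se1 imposes e)
β2 →Sf1  (Sf1 fixes flow; stroke at Sf1)
β0 →J1  (1-jn J1 has f-setter on 2)
β3 →J1  (common-f at J1 fixed by 2)
β4 →J1  (common-f at J1 fixed by 2)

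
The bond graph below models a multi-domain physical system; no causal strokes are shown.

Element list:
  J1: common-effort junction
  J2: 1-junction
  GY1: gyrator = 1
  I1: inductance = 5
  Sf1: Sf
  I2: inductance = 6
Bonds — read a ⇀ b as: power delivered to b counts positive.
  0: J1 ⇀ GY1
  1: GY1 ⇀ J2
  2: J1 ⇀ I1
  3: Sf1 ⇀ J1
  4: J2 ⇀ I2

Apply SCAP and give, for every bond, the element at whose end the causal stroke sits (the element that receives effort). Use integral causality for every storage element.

b0 stroke→J1
b1 stroke→J2
b2 stroke→I1
b3 stroke→Sf1
b4 stroke→I2

bond 3 stroke at Sf1  (Sf1 (Sf) sets flow on bond)
bond 2 stroke at I1  (prefer integral on I1)
bond 0 stroke at J1  (J1: last free bond brings effort in)
bond 1 stroke at J2  (through GY1, causality inverts; strokes same side of GY1)
bond 4 stroke at I2  (J2: last free bond brings flow in)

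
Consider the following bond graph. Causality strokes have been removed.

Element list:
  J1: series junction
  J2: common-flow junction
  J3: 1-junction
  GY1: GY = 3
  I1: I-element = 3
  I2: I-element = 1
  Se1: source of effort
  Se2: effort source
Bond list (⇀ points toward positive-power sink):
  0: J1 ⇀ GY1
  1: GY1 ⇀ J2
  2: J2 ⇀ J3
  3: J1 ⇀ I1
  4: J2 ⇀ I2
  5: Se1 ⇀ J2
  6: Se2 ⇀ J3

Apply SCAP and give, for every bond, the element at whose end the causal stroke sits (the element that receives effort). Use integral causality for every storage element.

β0 stroke at J1
β1 stroke at J2
β2 stroke at J2
β3 stroke at I1
β4 stroke at I2
β5 stroke at J2
β6 stroke at J3

β5 →J2  (Se1 fixes effort; stroke away)
β6 →J3  (Se2 fixes effort; stroke away)
β2 →J2  (closing 1-jn rule on J3)
β3 →I1  (I1 integral (f out))
β0 →J1  (common-f at J1 fixed by 3)
β1 →J2  (GY GY1: same side as bond 0)
β4 →I2  (J2 needs exactly one f-in)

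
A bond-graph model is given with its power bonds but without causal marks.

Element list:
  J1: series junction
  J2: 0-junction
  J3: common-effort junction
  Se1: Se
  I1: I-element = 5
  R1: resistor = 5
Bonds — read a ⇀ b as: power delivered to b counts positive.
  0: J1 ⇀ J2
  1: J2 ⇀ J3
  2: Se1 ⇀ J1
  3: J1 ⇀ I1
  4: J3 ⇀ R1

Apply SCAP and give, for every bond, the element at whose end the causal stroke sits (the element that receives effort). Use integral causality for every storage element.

β2 stroke→J1  (Se1 (Se) sets effort on bond)
β3 stroke→I1  (I1: I, integral causality)
β0 stroke→J1  (J1 flow already set via bond 3)
β1 stroke→J2  (closing 0-jn rule on J2)
β4 stroke→J3  (J3: last free bond brings effort in)

b0 →J1
b1 →J2
b2 →J1
b3 →I1
b4 →J3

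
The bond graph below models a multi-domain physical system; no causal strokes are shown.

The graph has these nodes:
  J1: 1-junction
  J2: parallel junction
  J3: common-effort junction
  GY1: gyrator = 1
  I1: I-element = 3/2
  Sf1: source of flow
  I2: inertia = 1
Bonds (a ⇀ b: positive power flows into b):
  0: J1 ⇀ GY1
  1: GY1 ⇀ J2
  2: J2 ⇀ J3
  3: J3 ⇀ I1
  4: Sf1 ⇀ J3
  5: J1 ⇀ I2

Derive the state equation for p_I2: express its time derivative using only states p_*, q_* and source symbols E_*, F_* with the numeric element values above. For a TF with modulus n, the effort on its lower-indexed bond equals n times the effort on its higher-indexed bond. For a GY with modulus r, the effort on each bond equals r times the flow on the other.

dp_I2/dt = F_Sf1 - 2*p_I1/3

β4 stroke→Sf1  (source Sf1 imposes f)
β3 stroke→I1  (prefer integral on I1)
β2 stroke→J3  (only one effort-in slot at J3)
β1 stroke→J2  (closing 0-jn rule on J2)
β0 stroke→J1  (GY GY1: same side as bond 1)
β5 stroke→I2  (J1 needs exactly one f-in)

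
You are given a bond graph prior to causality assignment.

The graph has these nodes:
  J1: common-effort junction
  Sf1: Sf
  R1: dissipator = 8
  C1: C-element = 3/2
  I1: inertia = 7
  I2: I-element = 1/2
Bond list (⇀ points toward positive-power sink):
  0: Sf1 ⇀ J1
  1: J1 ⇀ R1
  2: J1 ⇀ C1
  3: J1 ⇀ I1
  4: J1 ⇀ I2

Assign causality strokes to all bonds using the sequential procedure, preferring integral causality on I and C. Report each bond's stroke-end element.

b0 stroke at Sf1
b1 stroke at R1
b2 stroke at J1
b3 stroke at I1
b4 stroke at I2

bond 0 stroke at Sf1  (Sf1: flow source, stroke at near end)
bond 2 stroke at J1  (C1 integral (e out))
bond 1 stroke at R1  (common-e at J1 fixed by 2)
bond 3 stroke at I1  (J1: bond 2 brought effort, rest push out)
bond 4 stroke at I2  (common-e at J1 fixed by 2)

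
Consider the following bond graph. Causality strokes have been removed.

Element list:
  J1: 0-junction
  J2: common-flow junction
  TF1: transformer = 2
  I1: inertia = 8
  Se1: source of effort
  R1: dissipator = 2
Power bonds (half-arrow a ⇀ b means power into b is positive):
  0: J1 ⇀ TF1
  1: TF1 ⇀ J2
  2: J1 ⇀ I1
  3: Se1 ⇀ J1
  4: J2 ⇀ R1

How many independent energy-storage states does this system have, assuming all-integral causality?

1  (I1 all integral)

β3 stroke→J1  (Se1 (Se) sets effort on bond)
β0 stroke→TF1  (J1: bond 3 brought effort, rest push out)
β2 stroke→I1  (J1 effort already set via bond 3)
β1 stroke→J2  (TF1 one-in-one-out from 0)
β4 stroke→R1  (J2: last free bond brings flow in)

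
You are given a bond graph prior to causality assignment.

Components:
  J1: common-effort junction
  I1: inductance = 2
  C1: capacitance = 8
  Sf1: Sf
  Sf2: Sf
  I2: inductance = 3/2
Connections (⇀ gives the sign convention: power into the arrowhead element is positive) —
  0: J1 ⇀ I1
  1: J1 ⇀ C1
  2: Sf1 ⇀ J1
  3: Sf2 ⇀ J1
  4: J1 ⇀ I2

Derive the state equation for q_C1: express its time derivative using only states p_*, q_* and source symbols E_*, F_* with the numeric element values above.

bond 2 stroke at Sf1  (Sf1 (Sf) sets flow on bond)
bond 3 stroke at Sf2  (Sf2 fixes flow; stroke at Sf2)
bond 0 stroke at I1  (I1 integral (f out))
bond 1 stroke at J1  (C1: C, integral causality)
bond 4 stroke at I2  (J1 effort already set via bond 1)

dq_C1/dt = F_Sf1 + F_Sf2 - p_I1/2 - 2*p_I2/3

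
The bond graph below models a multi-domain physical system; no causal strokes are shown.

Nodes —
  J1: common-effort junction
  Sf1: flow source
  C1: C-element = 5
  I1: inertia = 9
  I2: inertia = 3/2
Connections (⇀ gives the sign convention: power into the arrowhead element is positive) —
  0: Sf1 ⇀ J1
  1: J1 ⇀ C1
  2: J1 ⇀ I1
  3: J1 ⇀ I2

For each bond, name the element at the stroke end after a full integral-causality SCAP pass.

b0 |Sf1  (Sf1 (Sf) sets flow on bond)
b1 |J1  (prefer integral on C1)
b2 |I1  (0-jn J1 has e-setter on 1)
b3 |I2  (common-e at J1 fixed by 1)

bond 0 |Sf1
bond 1 |J1
bond 2 |I1
bond 3 |I2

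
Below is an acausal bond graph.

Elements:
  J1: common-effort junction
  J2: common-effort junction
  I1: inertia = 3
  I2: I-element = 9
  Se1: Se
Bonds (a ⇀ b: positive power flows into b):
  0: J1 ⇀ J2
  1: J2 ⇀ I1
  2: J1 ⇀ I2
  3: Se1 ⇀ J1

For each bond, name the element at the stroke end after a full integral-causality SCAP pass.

β3 →J1  (Se1: effort source, stroke at far end)
β0 →J2  (J1: bond 3 brought effort, rest push out)
β2 →I2  (J1: bond 3 brought effort, rest push out)
β1 →I1  (J2 effort already set via bond 0)

b0 →J2
b1 →I1
b2 →I2
b3 →J1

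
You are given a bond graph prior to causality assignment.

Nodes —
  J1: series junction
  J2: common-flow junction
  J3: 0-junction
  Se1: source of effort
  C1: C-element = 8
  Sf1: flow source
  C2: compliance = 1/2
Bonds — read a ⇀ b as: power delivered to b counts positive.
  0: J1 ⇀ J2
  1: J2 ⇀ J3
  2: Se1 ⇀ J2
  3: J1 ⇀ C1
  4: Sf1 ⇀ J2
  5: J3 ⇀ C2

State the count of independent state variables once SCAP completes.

2  (C1, C2 all integral)

β2 stroke→J2  (Se1 (Se) sets effort on bond)
β4 stroke→Sf1  (source Sf1 imposes f)
β0 stroke→J2  (J2 flow already set via bond 4)
β1 stroke→J2  (J2 flow already set via bond 4)
β5 stroke→J3  (only one effort-in slot at J3)
β3 stroke→J1  (J1: bond 0 brought flow, rest push out)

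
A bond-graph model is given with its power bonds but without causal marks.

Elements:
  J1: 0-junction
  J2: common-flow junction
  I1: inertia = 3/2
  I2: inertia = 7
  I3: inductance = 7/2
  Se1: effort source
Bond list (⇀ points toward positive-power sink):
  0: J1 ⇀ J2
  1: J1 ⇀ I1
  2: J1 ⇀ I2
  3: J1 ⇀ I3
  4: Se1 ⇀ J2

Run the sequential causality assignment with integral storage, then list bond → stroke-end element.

b0 →J1
b1 →I1
b2 →I2
b3 →I3
b4 →J2

bond 4 stroke at J2  (Se1: effort source, stroke at far end)
bond 0 stroke at J1  (only one flow-in slot at J2)
bond 1 stroke at I1  (common-e at J1 fixed by 0)
bond 2 stroke at I2  (J1: bond 0 brought effort, rest push out)
bond 3 stroke at I3  (J1: bond 0 brought effort, rest push out)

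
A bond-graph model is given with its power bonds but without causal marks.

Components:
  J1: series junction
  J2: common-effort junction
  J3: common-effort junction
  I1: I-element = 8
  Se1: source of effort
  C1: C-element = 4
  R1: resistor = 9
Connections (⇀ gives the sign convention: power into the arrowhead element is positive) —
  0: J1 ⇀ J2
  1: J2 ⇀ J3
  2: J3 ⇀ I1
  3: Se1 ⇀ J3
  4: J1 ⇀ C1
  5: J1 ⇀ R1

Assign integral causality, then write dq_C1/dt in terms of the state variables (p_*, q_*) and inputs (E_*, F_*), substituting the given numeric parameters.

bond 3 stroke→J3  (Se1: effort source, stroke at far end)
bond 1 stroke→J2  (common-e at J3 fixed by 3)
bond 2 stroke→I1  (J3 effort already set via bond 3)
bond 0 stroke→J1  (J2: bond 1 brought effort, rest push out)
bond 4 stroke→J1  (C1 integral (e out))
bond 5 stroke→R1  (J1: last free bond brings flow in)

dq_C1/dt = -E_Se1/9 - q_C1/36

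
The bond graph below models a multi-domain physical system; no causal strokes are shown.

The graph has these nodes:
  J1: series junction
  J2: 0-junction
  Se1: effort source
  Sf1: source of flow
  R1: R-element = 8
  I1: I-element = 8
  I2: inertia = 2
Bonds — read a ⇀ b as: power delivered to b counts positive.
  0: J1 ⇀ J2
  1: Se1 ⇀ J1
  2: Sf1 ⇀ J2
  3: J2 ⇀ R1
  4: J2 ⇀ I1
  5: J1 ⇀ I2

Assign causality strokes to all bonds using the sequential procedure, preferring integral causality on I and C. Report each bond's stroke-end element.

b1 →J1  (Se1 fixes effort; stroke away)
b2 →Sf1  (Sf1: flow source, stroke at near end)
b4 →I1  (I1: I, integral causality)
b5 →I2  (I2 integral (f out))
b0 →J1  (1-jn J1 has f-setter on 5)
b3 →J2  (J2: last free bond brings effort in)

b0 →J1
b1 →J1
b2 →Sf1
b3 →J2
b4 →I1
b5 →I2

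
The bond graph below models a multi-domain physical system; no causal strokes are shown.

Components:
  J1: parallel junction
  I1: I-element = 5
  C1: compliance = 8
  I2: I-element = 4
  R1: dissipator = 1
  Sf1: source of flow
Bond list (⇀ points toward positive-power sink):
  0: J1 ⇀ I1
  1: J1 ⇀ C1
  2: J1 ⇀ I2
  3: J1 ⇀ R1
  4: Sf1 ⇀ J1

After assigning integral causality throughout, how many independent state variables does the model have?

3  (C1, I1, I2 all integral)

β4 |Sf1  (Sf1 (Sf) sets flow on bond)
β0 |I1  (I1: I, integral causality)
β1 |J1  (C1: C, integral causality)
β2 |I2  (0-jn J1 has e-setter on 1)
β3 |R1  (J1: bond 1 brought effort, rest push out)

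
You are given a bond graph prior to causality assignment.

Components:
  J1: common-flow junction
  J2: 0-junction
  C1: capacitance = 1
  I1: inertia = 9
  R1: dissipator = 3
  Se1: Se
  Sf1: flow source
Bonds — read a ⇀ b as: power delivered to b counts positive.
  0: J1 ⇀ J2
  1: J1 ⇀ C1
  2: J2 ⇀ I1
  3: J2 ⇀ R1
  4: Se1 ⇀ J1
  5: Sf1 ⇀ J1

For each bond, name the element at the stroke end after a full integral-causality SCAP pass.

b0 |J1
b1 |J1
b2 |I1
b3 |J2
b4 |J1
b5 |Sf1

β4 stroke at J1  (Se1: effort source, stroke at far end)
β5 stroke at Sf1  (Sf1 fixes flow; stroke at Sf1)
β0 stroke at J1  (J1 flow already set via bond 5)
β1 stroke at J1  (J1 flow already set via bond 5)
β2 stroke at I1  (I1 integral (f out))
β3 stroke at J2  (closing 0-jn rule on J2)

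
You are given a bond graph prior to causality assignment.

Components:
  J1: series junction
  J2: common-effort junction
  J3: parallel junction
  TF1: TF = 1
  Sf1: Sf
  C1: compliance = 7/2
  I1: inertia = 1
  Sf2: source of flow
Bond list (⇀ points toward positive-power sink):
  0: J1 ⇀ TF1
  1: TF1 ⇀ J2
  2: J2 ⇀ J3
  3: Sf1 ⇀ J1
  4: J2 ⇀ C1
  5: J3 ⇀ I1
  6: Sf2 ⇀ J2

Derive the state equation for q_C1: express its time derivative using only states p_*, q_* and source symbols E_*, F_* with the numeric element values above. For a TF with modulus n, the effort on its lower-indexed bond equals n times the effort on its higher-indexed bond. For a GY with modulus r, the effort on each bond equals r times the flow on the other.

dq_C1/dt = F_Sf1 + F_Sf2 - p_I1

#3 |Sf1  (Sf1 (Sf) sets flow on bond)
#6 |Sf2  (Sf2 fixes flow; stroke at Sf2)
#0 |J1  (common-f at J1 fixed by 3)
#1 |TF1  (TF1: transformer flips bond 0)
#4 |J2  (C1 integral (e out))
#2 |J3  (0-jn J2 has e-setter on 4)
#5 |I1  (J3 effort already set via bond 2)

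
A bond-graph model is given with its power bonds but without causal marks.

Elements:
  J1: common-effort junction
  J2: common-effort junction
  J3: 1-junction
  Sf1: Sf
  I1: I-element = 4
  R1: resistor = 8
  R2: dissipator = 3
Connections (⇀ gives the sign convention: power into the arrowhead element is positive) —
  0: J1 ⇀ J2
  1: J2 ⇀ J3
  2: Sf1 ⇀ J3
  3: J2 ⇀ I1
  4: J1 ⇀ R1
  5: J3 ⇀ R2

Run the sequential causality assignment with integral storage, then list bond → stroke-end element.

b2 stroke→Sf1  (Sf1 fixes flow; stroke at Sf1)
b1 stroke→J3  (J3 flow already set via bond 2)
b5 stroke→J3  (common-f at J3 fixed by 2)
b3 stroke→I1  (I1: I, integral causality)
b0 stroke→J2  (J2 needs exactly one e-in)
b4 stroke→J1  (closing 0-jn rule on J1)

β0 →J2
β1 →J3
β2 →Sf1
β3 →I1
β4 →J1
β5 →J3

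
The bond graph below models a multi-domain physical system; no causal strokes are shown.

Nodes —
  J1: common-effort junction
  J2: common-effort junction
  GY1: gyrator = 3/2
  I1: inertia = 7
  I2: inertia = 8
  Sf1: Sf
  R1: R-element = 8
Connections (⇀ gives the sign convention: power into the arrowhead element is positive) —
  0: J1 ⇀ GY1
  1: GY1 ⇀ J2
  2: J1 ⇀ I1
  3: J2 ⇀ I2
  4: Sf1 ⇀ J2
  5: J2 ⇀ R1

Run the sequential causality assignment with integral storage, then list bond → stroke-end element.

b0 →J1
b1 →J2
b2 →I1
b3 →I2
b4 →Sf1
b5 →R1

#4 stroke at Sf1  (Sf1: flow source, stroke at near end)
#2 stroke at I1  (I1 outputs flow p/I1)
#0 stroke at J1  (only one effort-in slot at J1)
#1 stroke at J2  (GY1 both-in/both-out from 0)
#3 stroke at I2  (J2 effort already set via bond 1)
#5 stroke at R1  (J2: bond 1 brought effort, rest push out)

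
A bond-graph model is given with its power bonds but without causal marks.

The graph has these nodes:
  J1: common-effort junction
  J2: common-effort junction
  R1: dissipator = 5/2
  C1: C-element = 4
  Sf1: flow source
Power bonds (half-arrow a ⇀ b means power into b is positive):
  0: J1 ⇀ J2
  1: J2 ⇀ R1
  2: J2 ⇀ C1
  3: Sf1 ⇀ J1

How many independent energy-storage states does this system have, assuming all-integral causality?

bond 3 →Sf1  (Sf1 fixes flow; stroke at Sf1)
bond 0 →J1  (J1: last free bond brings effort in)
bond 2 →J2  (C1 outputs effort q/C1)
bond 1 →R1  (J2: bond 2 brought effort, rest push out)

1  (C1 all integral)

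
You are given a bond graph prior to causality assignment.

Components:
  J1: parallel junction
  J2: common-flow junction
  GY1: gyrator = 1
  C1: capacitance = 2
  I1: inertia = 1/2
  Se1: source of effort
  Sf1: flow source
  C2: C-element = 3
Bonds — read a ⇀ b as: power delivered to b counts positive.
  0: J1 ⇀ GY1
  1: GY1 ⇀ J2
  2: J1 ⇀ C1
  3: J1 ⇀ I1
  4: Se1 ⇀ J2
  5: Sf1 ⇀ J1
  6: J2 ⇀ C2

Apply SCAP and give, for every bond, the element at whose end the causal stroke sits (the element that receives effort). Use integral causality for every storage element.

β4 stroke at J2  (Se1: effort source, stroke at far end)
β5 stroke at Sf1  (Sf1: flow source, stroke at near end)
β2 stroke at J1  (prefer integral on C1)
β0 stroke at GY1  (common-e at J1 fixed by 2)
β3 stroke at I1  (0-jn J1 has e-setter on 2)
β1 stroke at GY1  (GY GY1: same side as bond 0)
β6 stroke at J2  (J2: bond 1 brought flow, rest push out)

b0 stroke at GY1
b1 stroke at GY1
b2 stroke at J1
b3 stroke at I1
b4 stroke at J2
b5 stroke at Sf1
b6 stroke at J2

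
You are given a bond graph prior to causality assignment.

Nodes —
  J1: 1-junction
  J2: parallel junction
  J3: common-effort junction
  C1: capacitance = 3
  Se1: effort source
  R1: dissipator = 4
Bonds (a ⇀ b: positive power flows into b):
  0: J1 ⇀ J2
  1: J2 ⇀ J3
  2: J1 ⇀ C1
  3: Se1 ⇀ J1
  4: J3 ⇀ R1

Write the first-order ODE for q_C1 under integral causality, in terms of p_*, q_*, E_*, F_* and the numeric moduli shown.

β3 →J1  (Se1: effort source, stroke at far end)
β2 →J1  (prefer integral on C1)
β0 →J2  (J1 needs exactly one f-in)
β1 →J3  (J2: bond 0 brought effort, rest push out)
β4 →R1  (0-jn J3 has e-setter on 1)

dq_C1/dt = E_Se1/4 - q_C1/12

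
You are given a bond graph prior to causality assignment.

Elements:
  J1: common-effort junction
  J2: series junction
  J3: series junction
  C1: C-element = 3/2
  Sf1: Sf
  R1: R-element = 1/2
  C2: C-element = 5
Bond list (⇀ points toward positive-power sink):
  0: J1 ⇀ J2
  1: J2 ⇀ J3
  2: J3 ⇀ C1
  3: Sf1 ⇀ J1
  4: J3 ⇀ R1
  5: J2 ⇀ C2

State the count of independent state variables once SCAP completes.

b3 stroke→Sf1  (Sf1: flow source, stroke at near end)
b0 stroke→J1  (only one effort-in slot at J1)
b1 stroke→J2  (1-jn J2 has f-setter on 0)
b5 stroke→J2  (common-f at J2 fixed by 0)
b2 stroke→J3  (J3 flow already set via bond 1)
b4 stroke→J3  (common-f at J3 fixed by 1)

2  (C1, C2 all integral)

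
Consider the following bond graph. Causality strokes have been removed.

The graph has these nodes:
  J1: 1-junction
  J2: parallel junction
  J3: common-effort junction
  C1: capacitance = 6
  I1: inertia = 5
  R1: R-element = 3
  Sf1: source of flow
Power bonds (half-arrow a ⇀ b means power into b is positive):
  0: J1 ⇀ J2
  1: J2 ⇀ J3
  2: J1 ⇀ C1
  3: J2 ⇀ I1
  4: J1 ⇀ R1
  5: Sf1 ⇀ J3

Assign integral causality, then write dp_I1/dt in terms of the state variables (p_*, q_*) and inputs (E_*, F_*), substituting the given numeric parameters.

#5 |Sf1  (source Sf1 imposes f)
#1 |J3  (only one effort-in slot at J3)
#2 |J1  (C1 integral (e out))
#3 |I1  (prefer integral on I1)
#0 |J2  (only one effort-in slot at J2)
#4 |J1  (J1: bond 0 brought flow, rest push out)

dp_I1/dt = 3*F_Sf1 - 3*p_I1/5 - q_C1/6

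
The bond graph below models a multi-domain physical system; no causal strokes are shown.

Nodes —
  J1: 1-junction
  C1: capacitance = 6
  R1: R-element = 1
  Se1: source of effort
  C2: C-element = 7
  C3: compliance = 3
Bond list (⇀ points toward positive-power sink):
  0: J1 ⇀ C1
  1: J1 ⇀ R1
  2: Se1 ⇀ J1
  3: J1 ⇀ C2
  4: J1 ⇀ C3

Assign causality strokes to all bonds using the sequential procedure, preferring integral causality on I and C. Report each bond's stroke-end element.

#0 stroke→J1
#1 stroke→R1
#2 stroke→J1
#3 stroke→J1
#4 stroke→J1

#2 →J1  (Se1 (Se) sets effort on bond)
#0 →J1  (prefer integral on C1)
#3 →J1  (C2 integral (e out))
#4 →J1  (C3 outputs effort q/C3)
#1 →R1  (J1 needs exactly one f-in)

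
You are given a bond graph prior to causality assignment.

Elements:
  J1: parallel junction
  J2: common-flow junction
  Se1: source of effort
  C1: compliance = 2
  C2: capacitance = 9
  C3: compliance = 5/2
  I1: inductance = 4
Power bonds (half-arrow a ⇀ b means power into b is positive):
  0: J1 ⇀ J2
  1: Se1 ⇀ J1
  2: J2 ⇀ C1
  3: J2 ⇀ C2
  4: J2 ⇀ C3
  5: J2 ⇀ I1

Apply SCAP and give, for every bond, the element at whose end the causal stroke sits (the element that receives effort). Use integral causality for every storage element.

β0 stroke at J2
β1 stroke at J1
β2 stroke at J2
β3 stroke at J2
β4 stroke at J2
β5 stroke at I1

b1 stroke at J1  (Se1: effort source, stroke at far end)
b0 stroke at J2  (common-e at J1 fixed by 1)
b2 stroke at J2  (C1 integral (e out))
b3 stroke at J2  (prefer integral on C2)
b4 stroke at J2  (C3: C, integral causality)
b5 stroke at I1  (J2 needs exactly one f-in)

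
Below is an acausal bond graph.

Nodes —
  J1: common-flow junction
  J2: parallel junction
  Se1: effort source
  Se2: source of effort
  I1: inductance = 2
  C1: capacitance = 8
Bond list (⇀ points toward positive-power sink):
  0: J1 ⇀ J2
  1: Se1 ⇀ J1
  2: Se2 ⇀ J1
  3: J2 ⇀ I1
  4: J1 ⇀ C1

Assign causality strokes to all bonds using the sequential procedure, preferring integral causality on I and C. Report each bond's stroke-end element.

bond 0 stroke→J2
bond 1 stroke→J1
bond 2 stroke→J1
bond 3 stroke→I1
bond 4 stroke→J1

b1 →J1  (source Se1 imposes e)
b2 →J1  (Se2: effort source, stroke at far end)
b3 →I1  (I1 outputs flow p/I1)
b0 →J2  (closing 0-jn rule on J2)
b4 →J1  (1-jn J1 has f-setter on 0)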